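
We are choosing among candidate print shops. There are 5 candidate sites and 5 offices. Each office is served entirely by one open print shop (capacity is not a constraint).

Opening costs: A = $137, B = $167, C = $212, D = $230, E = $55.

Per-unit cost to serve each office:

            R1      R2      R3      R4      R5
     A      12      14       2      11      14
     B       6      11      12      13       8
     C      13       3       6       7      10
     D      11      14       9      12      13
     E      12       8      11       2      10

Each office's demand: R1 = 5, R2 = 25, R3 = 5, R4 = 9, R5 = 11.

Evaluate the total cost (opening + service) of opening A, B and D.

Each office is assigned to its cheapest site among the open ones.
{A, B, D}: R1→B 6·5=30, R2→B 11·25=275, R3→A 2·5=10, R4→A 11·9=99, R5→B 8·11=88. Service 502; fixed 534; total 1036.

Total cost: 1036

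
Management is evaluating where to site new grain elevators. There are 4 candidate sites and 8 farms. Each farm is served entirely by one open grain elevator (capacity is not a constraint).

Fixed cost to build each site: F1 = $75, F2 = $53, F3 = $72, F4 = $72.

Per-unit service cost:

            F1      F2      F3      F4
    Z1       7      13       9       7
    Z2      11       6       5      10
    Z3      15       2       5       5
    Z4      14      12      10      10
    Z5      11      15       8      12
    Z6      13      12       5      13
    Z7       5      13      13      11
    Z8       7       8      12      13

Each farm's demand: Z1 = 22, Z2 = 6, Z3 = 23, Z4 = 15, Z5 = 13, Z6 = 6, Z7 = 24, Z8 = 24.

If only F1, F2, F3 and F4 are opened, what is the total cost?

Each farm is assigned to its cheapest site among the open ones.
{F1, F2, F3, F4}: Z1→F1 7·22=154, Z2→F3 5·6=30, Z3→F2 2·23=46, Z4→F3 10·15=150, Z5→F3 8·13=104, Z6→F3 5·6=30, Z7→F1 5·24=120, Z8→F1 7·24=168. Service 802; fixed 272; total 1074.

Total cost: 1074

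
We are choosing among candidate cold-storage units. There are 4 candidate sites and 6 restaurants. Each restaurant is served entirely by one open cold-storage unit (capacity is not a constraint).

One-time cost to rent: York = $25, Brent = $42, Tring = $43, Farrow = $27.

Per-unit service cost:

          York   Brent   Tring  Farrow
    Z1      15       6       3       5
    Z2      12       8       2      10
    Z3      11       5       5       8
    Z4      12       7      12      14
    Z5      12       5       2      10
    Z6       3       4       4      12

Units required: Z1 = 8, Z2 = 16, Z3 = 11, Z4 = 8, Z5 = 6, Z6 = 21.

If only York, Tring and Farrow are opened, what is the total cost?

Each restaurant is assigned to its cheapest site among the open ones.
{York, Tring, Farrow}: Z1→Tring 3·8=24, Z2→Tring 2·16=32, Z3→Tring 5·11=55, Z4→York 12·8=96, Z5→Tring 2·6=12, Z6→York 3·21=63. Service 282; fixed 95; total 377.

Total cost: 377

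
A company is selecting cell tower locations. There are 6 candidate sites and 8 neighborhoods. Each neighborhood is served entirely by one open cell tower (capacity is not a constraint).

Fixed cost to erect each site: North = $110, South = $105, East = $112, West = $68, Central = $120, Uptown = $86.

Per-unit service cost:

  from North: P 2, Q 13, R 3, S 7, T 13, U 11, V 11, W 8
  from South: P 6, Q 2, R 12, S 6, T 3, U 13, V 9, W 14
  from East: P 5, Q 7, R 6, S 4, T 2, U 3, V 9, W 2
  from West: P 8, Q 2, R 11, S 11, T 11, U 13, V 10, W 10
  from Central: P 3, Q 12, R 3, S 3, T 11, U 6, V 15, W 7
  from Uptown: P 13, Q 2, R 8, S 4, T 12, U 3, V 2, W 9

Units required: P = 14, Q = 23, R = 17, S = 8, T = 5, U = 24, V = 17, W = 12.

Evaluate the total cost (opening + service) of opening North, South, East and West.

Total cost: 811

Each neighborhood is assigned to its cheapest site among the open ones.
{North, South, East, West}: P→North 2·14=28, Q→South 2·23=46, R→North 3·17=51, S→East 4·8=32, T→East 2·5=10, U→East 3·24=72, V→South 9·17=153, W→East 2·12=24. Service 416; fixed 395; total 811.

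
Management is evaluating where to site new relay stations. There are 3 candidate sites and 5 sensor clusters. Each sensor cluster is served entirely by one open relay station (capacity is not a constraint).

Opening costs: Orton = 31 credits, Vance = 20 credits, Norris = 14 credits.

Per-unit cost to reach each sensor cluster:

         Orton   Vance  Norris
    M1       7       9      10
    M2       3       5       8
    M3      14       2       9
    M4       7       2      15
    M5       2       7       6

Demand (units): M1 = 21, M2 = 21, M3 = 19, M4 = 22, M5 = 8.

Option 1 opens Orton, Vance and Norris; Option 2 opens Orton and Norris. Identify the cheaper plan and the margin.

Option 1: {Orton, Vance, Norris}: M1→Orton 7·21=147, M2→Orton 3·21=63, M3→Vance 2·19=38, M4→Vance 2·22=44, M5→Orton 2·8=16. Service 308; fixed 65; total 373.
Option 2: {Orton, Norris}: M1→Orton 7·21=147, M2→Orton 3·21=63, M3→Norris 9·19=171, M4→Orton 7·22=154, M5→Orton 2·8=16. Service 551; fixed 45; total 596.
Difference: |373 − 596| = 223.

Option 1 is cheaper by 223.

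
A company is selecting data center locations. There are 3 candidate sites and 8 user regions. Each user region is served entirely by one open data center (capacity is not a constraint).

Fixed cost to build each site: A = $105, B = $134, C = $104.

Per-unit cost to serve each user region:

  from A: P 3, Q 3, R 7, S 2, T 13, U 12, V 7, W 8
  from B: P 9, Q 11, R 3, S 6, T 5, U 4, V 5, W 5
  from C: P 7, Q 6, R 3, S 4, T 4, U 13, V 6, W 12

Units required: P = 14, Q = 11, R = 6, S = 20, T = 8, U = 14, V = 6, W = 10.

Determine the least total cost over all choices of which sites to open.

For any fixed open set, each user region goes to its cheapest open site; total = fixed + service.
{A, B}: P→A 3·14=42, Q→A 3·11=33, R→B 3·6=18, S→A 2·20=40, T→B 5·8=40, U→B 4·14=56, V→B 5·6=30, W→B 5·10=50. Service 309; fixed 239; total 548.
{A, B, C}: service 301 + fixed 343 = 644
{A}: P→A 3·14=42, Q→A 3·11=33, R→A 7·6=42, S→A 2·20=40, T→A 13·8=104, U→A 12·14=168, V→A 7·6=42, W→A 8·10=80. Service 551; fixed 105; total 656.
{C}: service 632 + fixed 104 = 736
(All 7 nonempty subsets were checked; A and B is lowest.)

Minimum total cost: 548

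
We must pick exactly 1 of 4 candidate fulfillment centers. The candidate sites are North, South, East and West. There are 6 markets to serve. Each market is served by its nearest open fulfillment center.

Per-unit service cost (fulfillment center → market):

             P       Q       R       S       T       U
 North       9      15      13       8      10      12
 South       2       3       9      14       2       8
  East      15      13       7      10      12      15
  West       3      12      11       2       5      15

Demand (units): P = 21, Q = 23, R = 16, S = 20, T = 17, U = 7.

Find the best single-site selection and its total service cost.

Choose South only; total service cost 625.

With exactly 1 open, each market uses its cheapest among the chosen.
{South}: P→South 2·21=42, Q→South 3·23=69, R→South 9·16=144, S→South 14·20=280, T→South 2·17=34, U→South 8·7=56. Service cost 625.
{West}: service cost 745
{North}: service cost 1156
Among all 4 size-1 choices, {South} is lowest.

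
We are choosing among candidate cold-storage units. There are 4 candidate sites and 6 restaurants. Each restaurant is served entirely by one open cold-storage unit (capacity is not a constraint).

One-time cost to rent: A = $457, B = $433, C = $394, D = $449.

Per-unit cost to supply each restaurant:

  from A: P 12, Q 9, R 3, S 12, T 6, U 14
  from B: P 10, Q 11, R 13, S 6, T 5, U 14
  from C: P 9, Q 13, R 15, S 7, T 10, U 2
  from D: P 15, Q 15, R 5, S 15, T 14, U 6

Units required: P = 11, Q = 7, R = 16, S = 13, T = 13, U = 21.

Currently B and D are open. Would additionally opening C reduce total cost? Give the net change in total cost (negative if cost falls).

Current service cost with {B, D}: 536.
Adding C: each restaurant re-picks its cheapest; new service cost 441, saving 95.
Extra fixed cost: 394. Net change = 394 − 95 = 299.
(Totals: 1418 → 1717.)

No — net change +299 (cost rises by 299).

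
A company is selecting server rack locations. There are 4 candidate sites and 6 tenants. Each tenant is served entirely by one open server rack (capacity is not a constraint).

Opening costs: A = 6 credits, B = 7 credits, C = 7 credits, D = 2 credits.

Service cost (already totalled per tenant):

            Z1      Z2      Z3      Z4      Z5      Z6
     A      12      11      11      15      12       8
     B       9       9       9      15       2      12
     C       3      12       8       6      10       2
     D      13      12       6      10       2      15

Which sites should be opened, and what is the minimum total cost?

Open C and D; minimum total cost 40.

For any fixed open set, each tenant goes to its cheapest open site; total = fixed + service.
{C, D}: Z1→C 3, Z2→C 12, Z3→D 6, Z4→C 6, Z5→D 2, Z6→C 2. Service 31; fixed 9; total 40.
{B, C}: Z1→C 3, Z2→B 9, Z3→C 8, Z4→C 6, Z5→B 2, Z6→C 2. Service 30; fixed 14; total 44.
{B, C, D}: service 28 + fixed 16 = 44
{A, B, C, D}: Z1→C 3, Z2→B 9, Z3→D 6, Z4→C 6, Z5→B 2, Z6→C 2. Service 28; fixed 22; total 50.
No other subset beats 40.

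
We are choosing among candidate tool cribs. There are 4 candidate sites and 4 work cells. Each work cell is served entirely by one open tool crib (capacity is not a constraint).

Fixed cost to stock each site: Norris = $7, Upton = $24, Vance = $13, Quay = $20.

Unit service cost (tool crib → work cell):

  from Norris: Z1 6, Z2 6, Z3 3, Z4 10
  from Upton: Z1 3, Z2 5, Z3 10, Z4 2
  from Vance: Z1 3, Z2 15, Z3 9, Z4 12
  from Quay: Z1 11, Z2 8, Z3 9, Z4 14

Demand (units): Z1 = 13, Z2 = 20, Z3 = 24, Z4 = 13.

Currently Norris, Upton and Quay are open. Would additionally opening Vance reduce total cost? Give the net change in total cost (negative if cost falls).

Current service cost with {Norris, Upton, Quay}: 237.
Adding Vance: each work cell re-picks its cheapest; new service cost 237, saving 0.
Extra fixed cost: 13. Net change = 13 − 0 = 13.
(Totals: 288 → 301.)

No — net change +13 (cost rises by 13).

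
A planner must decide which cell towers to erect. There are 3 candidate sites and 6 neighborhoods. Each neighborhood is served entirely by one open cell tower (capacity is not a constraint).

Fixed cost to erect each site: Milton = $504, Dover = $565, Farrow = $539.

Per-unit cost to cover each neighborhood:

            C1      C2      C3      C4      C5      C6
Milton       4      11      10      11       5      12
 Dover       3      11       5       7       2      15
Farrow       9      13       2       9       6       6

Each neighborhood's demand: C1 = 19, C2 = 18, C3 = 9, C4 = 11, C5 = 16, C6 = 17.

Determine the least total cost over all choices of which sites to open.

For any fixed open set, each neighborhood goes to its cheapest open site; total = fixed + service.
{Dover}: C1→Dover 3·19=57, C2→Dover 11·18=198, C3→Dover 5·9=45, C4→Dover 7·11=77, C5→Dover 2·16=32, C6→Dover 15·17=255. Service 664; fixed 565; total 1229.
{Farrow}: service 720 + fixed 539 = 1259
{Milton}: service 769 + fixed 504 = 1273
{Milton, Dover, Farrow}: service 484 + fixed 1608 = 2092
No other subset beats 1229.

Minimum total cost: 1229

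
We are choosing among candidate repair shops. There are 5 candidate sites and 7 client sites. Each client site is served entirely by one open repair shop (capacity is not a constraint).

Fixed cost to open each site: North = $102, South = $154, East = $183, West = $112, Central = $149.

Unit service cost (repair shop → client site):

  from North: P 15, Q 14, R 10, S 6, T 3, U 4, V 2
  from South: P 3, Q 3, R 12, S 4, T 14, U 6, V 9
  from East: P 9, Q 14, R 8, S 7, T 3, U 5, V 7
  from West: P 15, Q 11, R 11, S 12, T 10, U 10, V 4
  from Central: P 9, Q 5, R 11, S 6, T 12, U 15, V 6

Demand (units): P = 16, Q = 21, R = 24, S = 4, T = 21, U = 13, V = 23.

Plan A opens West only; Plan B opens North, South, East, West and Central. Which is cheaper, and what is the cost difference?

Plan B is cheaper by 147.

Plan A: {West}: P→West 15·16=240, Q→West 11·21=231, R→West 11·24=264, S→West 12·4=48, T→West 10·21=210, U→West 10·13=130, V→West 4·23=92. Service 1215; fixed 112; total 1327.
Plan B: {North, South, East, West, Central}: P→South 3·16=48, Q→South 3·21=63, R→East 8·24=192, S→South 4·4=16, T→North 3·21=63, U→North 4·13=52, V→North 2·23=46. Service 480; fixed 700; total 1180.
Difference: |1327 − 1180| = 147.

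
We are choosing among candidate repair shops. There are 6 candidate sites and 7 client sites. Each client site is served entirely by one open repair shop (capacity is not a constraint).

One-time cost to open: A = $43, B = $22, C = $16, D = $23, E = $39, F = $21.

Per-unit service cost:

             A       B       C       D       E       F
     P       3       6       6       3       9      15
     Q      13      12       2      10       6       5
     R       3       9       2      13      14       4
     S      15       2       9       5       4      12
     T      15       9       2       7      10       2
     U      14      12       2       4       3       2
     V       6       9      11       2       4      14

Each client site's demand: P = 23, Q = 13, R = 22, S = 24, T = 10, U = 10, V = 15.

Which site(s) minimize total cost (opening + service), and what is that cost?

For any fixed open set, each client site goes to its cheapest open site; total = fixed + service.
{B, C, D}: P→D 3·23=69, Q→C 2·13=26, R→C 2·22=44, S→B 2·24=48, T→C 2·10=20, U→C 2·10=20, V→D 2·15=30. Service 257; fixed 61; total 318.
{B, C, D, F}: P→D 3·23=69, Q→C 2·13=26, R→C 2·22=44, S→B 2·24=48, T→C 2·10=20, U→C 2·10=20, V→D 2·15=30. Service 257; fixed 82; total 339.
{B, C, D, E}: P→D 3·23=69, Q→C 2·13=26, R→C 2·22=44, S→B 2·24=48, T→C 2·10=20, U→C 2·10=20, V→D 2·15=30. Service 257; fixed 100; total 357.
{A, B, C, D, E, F}: service 257 + fixed 164 = 421
No other subset beats 318.

Open B, C and D; minimum total cost 318.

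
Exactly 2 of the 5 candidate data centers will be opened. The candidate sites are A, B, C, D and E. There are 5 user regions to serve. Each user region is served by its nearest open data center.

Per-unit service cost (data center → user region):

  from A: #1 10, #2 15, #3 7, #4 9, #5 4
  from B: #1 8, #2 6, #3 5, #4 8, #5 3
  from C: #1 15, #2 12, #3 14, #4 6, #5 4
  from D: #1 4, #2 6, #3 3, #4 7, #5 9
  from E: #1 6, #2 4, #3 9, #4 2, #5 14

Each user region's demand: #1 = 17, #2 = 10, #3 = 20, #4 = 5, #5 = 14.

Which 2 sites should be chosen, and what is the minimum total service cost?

With exactly 2 open, each user region uses its cheapest among the chosen.
{B, D}: #1→D 4·17=68, #2→B 6·10=60, #3→D 3·20=60, #4→D 7·5=35, #5→B 3·14=42. Service cost 265.
{C, D}: service cost 274
{A, D}: service cost 279
Among all 10 size-2 choices, {B, D} is lowest.

Choose B and D; total service cost 265.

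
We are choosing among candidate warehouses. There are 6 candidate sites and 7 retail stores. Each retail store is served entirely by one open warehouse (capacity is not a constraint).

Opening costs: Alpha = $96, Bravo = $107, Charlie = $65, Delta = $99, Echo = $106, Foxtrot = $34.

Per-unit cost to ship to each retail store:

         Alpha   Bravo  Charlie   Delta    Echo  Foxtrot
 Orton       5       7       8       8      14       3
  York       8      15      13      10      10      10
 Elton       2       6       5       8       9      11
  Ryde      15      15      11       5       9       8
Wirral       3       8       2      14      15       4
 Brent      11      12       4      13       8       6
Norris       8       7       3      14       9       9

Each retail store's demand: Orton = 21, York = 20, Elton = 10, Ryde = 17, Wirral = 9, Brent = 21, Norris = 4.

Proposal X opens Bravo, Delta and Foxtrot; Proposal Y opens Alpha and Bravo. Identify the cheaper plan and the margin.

Proposal X: {Bravo, Delta, Foxtrot}: Orton→Foxtrot 3·21=63, York→Delta 10·20=200, Elton→Bravo 6·10=60, Ryde→Delta 5·17=85, Wirral→Foxtrot 4·9=36, Brent→Foxtrot 6·21=126, Norris→Bravo 7·4=28. Service 598; fixed 240; total 838.
Proposal Y: {Alpha, Bravo}: Orton→Alpha 5·21=105, York→Alpha 8·20=160, Elton→Alpha 2·10=20, Ryde→Alpha 15·17=255, Wirral→Alpha 3·9=27, Brent→Alpha 11·21=231, Norris→Bravo 7·4=28. Service 826; fixed 203; total 1029.
Difference: |838 − 1029| = 191.

Proposal X is cheaper by 191.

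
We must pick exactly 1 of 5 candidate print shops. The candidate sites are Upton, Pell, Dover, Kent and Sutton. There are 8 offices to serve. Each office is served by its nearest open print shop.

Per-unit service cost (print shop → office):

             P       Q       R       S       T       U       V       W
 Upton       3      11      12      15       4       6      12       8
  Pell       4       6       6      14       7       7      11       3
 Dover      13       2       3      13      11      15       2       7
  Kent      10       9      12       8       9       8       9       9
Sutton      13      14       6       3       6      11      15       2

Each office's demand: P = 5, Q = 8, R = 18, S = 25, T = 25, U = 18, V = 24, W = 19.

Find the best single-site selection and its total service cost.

With exactly 1 open, each office uses its cheapest among the chosen.
{Sutton}: P→Sutton 13·5=65, Q→Sutton 14·8=112, R→Sutton 6·18=108, S→Sutton 3·25=75, T→Sutton 6·25=150, U→Sutton 11·18=198, V→Sutton 15·24=360, W→Sutton 2·19=38. Service cost 1106.
{Pell}: service cost 1148
{Dover}: service cost 1186
Among all 5 size-1 choices, {Sutton} is lowest.

Choose Sutton only; total service cost 1106.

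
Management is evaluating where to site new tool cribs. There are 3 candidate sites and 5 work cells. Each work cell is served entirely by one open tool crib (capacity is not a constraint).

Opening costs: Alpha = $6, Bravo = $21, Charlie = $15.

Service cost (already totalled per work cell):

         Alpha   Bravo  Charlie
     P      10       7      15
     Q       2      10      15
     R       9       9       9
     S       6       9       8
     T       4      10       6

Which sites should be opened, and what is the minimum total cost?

Open Alpha only; minimum total cost 37.

For any fixed open set, each work cell goes to its cheapest open site; total = fixed + service.
{Alpha}: P→Alpha 10, Q→Alpha 2, R→Alpha 9, S→Alpha 6, T→Alpha 4. Service 31; fixed 6; total 37.
{Alpha, Charlie}: service 31 + fixed 21 = 52
{Alpha, Bravo}: P→Bravo 7, Q→Alpha 2, R→Alpha 9, S→Alpha 6, T→Alpha 4. Service 28; fixed 27; total 55.
{Alpha, Bravo, Charlie}: P→Bravo 7, Q→Alpha 2, R→Alpha 9, S→Alpha 6, T→Alpha 4. Service 28; fixed 42; total 70.
No other subset beats 37.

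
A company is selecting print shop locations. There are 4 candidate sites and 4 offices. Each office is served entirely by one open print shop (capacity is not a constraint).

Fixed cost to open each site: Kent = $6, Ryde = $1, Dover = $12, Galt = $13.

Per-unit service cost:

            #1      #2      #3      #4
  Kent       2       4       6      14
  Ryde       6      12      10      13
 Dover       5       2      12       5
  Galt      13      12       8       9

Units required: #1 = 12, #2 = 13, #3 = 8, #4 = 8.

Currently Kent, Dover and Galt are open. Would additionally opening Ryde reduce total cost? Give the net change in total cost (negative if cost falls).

Current service cost with {Kent, Dover, Galt}: 138.
Adding Ryde: each office re-picks its cheapest; new service cost 138, saving 0.
Extra fixed cost: 1. Net change = 1 − 0 = 1.
(Totals: 169 → 170.)

No — net change +1 (cost rises by 1).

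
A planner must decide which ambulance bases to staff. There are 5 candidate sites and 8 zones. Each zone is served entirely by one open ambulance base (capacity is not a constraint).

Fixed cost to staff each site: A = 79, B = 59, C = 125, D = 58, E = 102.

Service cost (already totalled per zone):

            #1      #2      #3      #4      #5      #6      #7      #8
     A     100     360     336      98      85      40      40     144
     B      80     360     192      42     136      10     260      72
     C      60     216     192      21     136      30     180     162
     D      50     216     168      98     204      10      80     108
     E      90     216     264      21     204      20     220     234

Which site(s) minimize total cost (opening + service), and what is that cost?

Open A, B and D; minimum total cost 879.

For any fixed open set, each zone goes to its cheapest open site; total = fixed + service.
{A, B, D}: #1→D 50, #2→D 216, #3→D 168, #4→B 42, #5→A 85, #6→B 10, #7→A 40, #8→B 72. Service 683; fixed 196; total 879.
{B, D}: service 774 + fixed 117 = 891
{A, D}: #1→D 50, #2→D 216, #3→D 168, #4→A 98, #5→A 85, #6→D 10, #7→A 40, #8→D 108. Service 775; fixed 137; total 912.
{A, B, C, D, E}: #1→D 50, #2→C 216, #3→D 168, #4→C 21, #5→A 85, #6→B 10, #7→A 40, #8→B 72. Service 662; fixed 423; total 1085.
No other subset beats 879.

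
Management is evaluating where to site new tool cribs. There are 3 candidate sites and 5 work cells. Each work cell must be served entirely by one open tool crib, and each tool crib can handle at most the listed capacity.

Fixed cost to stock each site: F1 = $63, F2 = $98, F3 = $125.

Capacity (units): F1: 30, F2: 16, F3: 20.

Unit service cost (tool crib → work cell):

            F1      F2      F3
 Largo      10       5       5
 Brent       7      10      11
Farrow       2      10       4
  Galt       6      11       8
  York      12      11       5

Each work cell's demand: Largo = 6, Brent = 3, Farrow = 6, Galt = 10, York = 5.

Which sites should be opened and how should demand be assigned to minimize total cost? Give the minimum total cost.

Open {F1}: Largo→F1 10·6=60, Brent→F1 7·3=21, Farrow→F1 2·6=12, Galt→F1 6·10=60, York→F1 12·5=60.
Loads: F1 carries 30/30. Service 213; fixed 63; total 276.
Next best feasible plan costs 336.

Minimum total cost: 276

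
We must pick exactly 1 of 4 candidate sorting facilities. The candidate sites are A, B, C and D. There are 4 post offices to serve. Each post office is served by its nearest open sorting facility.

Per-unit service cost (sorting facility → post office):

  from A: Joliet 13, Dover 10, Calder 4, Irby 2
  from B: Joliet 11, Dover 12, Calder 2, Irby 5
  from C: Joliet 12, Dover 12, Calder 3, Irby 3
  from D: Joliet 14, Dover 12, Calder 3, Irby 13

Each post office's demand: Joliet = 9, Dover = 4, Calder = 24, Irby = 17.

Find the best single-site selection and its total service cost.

Choose C only; total service cost 279.

With exactly 1 open, each post office uses its cheapest among the chosen.
{C}: Joliet→C 12·9=108, Dover→C 12·4=48, Calder→C 3·24=72, Irby→C 3·17=51. Service cost 279.
{B}: service cost 280
{A}: service cost 287
Among all 4 size-1 choices, {C} is lowest.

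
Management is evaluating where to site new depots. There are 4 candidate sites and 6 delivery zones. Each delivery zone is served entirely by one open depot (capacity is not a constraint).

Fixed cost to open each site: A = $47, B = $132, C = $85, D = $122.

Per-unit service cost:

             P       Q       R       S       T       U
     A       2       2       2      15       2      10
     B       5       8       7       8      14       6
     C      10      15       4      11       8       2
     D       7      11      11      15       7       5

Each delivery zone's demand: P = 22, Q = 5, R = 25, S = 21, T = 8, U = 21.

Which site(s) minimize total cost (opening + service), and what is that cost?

For any fixed open set, each delivery zone goes to its cheapest open site; total = fixed + service.
{A, C}: P→A 2·22=44, Q→A 2·5=10, R→A 2·25=50, S→C 11·21=231, T→A 2·8=16, U→C 2·21=42. Service 393; fixed 132; total 525.
{A, B}: P→A 2·22=44, Q→A 2·5=10, R→A 2·25=50, S→B 8·21=168, T→A 2·8=16, U→B 6·21=126. Service 414; fixed 179; total 593.
{A, B, C}: P→A 2·22=44, Q→A 2·5=10, R→A 2·25=50, S→B 8·21=168, T→A 2·8=16, U→C 2·21=42. Service 330; fixed 264; total 594.
{A, B, C, D}: P→A 2·22=44, Q→A 2·5=10, R→A 2·25=50, S→B 8·21=168, T→A 2·8=16, U→C 2·21=42. Service 330; fixed 386; total 716.
No other subset beats 525.

Open A and C; minimum total cost 525.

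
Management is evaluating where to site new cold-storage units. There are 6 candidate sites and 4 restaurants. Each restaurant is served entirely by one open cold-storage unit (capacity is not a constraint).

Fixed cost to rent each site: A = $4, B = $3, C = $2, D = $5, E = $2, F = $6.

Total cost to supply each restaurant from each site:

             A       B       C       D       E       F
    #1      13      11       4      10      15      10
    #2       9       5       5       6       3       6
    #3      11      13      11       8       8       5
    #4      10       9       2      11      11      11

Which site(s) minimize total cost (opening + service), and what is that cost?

Open C and E; minimum total cost 21.

For any fixed open set, each restaurant goes to its cheapest open site; total = fixed + service.
{C, E}: #1→C 4, #2→E 3, #3→E 8, #4→C 2. Service 17; fixed 4; total 21.
{B, C, E}: #1→C 4, #2→E 3, #3→E 8, #4→C 2. Service 17; fixed 7; total 24.
{C}: service 22 + fixed 2 = 24
{A, B, C, D, E, F}: service 14 + fixed 22 = 36
No other subset beats 21.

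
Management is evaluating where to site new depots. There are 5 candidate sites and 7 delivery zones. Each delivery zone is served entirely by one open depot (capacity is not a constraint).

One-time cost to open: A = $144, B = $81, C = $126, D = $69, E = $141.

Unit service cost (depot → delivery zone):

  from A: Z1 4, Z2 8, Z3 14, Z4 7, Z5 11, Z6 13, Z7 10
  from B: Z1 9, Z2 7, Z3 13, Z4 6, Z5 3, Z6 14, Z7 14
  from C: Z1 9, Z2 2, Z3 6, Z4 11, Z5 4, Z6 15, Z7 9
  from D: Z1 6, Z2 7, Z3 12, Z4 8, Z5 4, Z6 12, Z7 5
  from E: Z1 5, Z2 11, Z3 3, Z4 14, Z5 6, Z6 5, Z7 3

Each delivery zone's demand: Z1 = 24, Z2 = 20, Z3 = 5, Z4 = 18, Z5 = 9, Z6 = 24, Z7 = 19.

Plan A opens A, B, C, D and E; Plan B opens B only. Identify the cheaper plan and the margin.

Plan A: {A, B, C, D, E}: Z1→A 4·24=96, Z2→C 2·20=40, Z3→E 3·5=15, Z4→B 6·18=108, Z5→B 3·9=27, Z6→E 5·24=120, Z7→E 3·19=57. Service 463; fixed 561; total 1024.
Plan B: {B}: Z1→B 9·24=216, Z2→B 7·20=140, Z3→B 13·5=65, Z4→B 6·18=108, Z5→B 3·9=27, Z6→B 14·24=336, Z7→B 14·19=266. Service 1158; fixed 81; total 1239.
Difference: |1024 − 1239| = 215.

Plan A is cheaper by 215.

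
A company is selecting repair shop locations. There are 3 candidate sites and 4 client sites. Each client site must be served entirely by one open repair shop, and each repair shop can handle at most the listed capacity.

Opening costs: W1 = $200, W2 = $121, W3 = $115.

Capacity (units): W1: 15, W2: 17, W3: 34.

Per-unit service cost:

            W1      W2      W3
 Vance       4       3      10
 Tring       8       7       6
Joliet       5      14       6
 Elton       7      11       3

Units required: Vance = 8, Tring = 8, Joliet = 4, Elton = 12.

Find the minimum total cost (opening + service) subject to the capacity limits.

Minimum total cost: 303

Open {W3}: Vance→W3 10·8=80, Tring→W3 6·8=48, Joliet→W3 6·4=24, Elton→W3 3·12=36.
Loads: W3 carries 32/34. Service 188; fixed 115; total 303.
Next best feasible plan costs 368.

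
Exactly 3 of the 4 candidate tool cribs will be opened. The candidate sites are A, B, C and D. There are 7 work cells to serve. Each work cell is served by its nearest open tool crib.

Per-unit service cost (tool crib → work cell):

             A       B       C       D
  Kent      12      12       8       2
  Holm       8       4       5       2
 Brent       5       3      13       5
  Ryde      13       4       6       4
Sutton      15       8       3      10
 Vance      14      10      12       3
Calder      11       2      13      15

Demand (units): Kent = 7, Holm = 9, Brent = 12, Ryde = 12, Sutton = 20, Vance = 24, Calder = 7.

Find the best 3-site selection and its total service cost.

Choose B, C and D; total service cost 262.

With exactly 3 open, each work cell uses its cheapest among the chosen.
{B, C, D}: Kent→D 2·7=14, Holm→D 2·9=18, Brent→B 3·12=36, Ryde→B 4·12=48, Sutton→C 3·20=60, Vance→D 3·24=72, Calder→B 2·7=14. Service cost 262.
{A, C, D}: service cost 349
{A, B, D}: service cost 362
Among all 4 size-3 choices, {B, C, D} is lowest.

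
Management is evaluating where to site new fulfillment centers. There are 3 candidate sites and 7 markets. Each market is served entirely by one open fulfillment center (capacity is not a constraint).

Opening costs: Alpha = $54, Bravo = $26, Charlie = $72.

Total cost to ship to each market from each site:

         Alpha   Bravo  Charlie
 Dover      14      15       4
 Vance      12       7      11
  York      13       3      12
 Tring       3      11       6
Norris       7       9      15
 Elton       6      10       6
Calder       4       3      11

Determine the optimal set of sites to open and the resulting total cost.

For any fixed open set, each market goes to its cheapest open site; total = fixed + service.
{Bravo}: Dover→Bravo 15, Vance→Bravo 7, York→Bravo 3, Tring→Bravo 11, Norris→Bravo 9, Elton→Bravo 10, Calder→Bravo 3. Service 58; fixed 26; total 84.
{Alpha}: Dover→Alpha 14, Vance→Alpha 12, York→Alpha 13, Tring→Alpha 3, Norris→Alpha 7, Elton→Alpha 6, Calder→Alpha 4. Service 59; fixed 54; total 113.
{Alpha, Bravo}: service 43 + fixed 80 = 123
{Alpha, Bravo, Charlie}: Dover→Charlie 4, Vance→Bravo 7, York→Bravo 3, Tring→Alpha 3, Norris→Alpha 7, Elton→Alpha 6, Calder→Bravo 3. Service 33; fixed 152; total 185.
(All 7 nonempty subsets were checked; Bravo only is lowest.)

Open Bravo only; minimum total cost 84.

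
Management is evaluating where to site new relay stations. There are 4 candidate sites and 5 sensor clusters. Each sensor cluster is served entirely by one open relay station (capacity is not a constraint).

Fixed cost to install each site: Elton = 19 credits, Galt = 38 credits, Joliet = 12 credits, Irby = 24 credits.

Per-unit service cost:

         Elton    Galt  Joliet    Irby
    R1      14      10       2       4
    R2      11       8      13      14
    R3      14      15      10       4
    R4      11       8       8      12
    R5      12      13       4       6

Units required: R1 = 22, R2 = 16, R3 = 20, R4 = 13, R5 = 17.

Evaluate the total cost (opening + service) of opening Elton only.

Total cost: 1130

Each sensor cluster is assigned to its cheapest site among the open ones.
{Elton}: R1→Elton 14·22=308, R2→Elton 11·16=176, R3→Elton 14·20=280, R4→Elton 11·13=143, R5→Elton 12·17=204. Service 1111; fixed 19; total 1130.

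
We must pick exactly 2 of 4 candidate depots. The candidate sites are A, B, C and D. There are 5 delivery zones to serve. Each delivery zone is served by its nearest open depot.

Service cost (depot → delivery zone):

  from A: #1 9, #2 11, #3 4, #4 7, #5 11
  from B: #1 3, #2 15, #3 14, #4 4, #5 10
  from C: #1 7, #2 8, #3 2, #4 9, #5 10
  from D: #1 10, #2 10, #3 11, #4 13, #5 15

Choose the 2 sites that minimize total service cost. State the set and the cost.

With exactly 2 open, each delivery zone uses its cheapest among the chosen.
{B, C}: #1→B 3, #2→C 8, #3→C 2, #4→B 4, #5→B 10. Service cost 27.
{A, B}: service cost 32
{A, C}: service cost 34
Among all 6 size-2 choices, {B, C} is lowest.

Choose B and C; total service cost 27.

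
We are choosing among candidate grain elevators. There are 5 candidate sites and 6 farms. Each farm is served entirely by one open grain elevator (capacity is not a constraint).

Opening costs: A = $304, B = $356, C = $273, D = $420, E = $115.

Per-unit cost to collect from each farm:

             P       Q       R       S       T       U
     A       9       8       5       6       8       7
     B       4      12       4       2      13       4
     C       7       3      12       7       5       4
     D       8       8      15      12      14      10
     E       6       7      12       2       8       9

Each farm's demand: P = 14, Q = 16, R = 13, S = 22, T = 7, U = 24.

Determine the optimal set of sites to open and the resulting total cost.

For any fixed open set, each farm goes to its cheapest open site; total = fixed + service.
{E}: P→E 6·14=84, Q→E 7·16=112, R→E 12·13=156, S→E 2·22=44, T→E 8·7=56, U→E 9·24=216. Service 668; fixed 115; total 783.
{C, E}: P→E 6·14=84, Q→C 3·16=48, R→C 12·13=156, S→E 2·22=44, T→C 5·7=35, U→C 4·24=96. Service 463; fixed 388; total 851.
{C}: P→C 7·14=98, Q→C 3·16=48, R→C 12·13=156, S→C 7·22=154, T→C 5·7=35, U→C 4·24=96. Service 587; fixed 273; total 860.
{A, B, C, D, E}: P→B 4·14=56, Q→C 3·16=48, R→B 4·13=52, S→B 2·22=44, T→C 5·7=35, U→B 4·24=96. Service 331; fixed 1468; total 1799.
No other subset beats 783.

Open E only; minimum total cost 783.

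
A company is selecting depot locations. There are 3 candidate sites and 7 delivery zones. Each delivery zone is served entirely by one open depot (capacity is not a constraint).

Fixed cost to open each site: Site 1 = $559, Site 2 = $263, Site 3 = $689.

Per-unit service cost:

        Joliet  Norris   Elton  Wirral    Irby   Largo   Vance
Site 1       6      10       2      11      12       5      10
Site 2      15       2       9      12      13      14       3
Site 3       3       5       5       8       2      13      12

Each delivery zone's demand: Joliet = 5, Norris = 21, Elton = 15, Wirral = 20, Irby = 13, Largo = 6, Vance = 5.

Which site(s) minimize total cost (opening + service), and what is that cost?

Open Site 2 only; minimum total cost 1023.

For any fixed open set, each delivery zone goes to its cheapest open site; total = fixed + service.
{Site 2}: Joliet→Site 2 15·5=75, Norris→Site 2 2·21=42, Elton→Site 2 9·15=135, Wirral→Site 2 12·20=240, Irby→Site 2 13·13=169, Largo→Site 2 14·6=84, Vance→Site 2 3·5=15. Service 760; fixed 263; total 1023.
{Site 3}: service 519 + fixed 689 = 1208
{Site 1}: Joliet→Site 1 6·5=30, Norris→Site 1 10·21=210, Elton→Site 1 2·15=30, Wirral→Site 1 11·20=220, Irby→Site 1 12·13=156, Largo→Site 1 5·6=30, Vance→Site 1 10·5=50. Service 726; fixed 559; total 1285.
{Site 1, Site 2, Site 3}: service 318 + fixed 1511 = 1829
No other subset beats 1023.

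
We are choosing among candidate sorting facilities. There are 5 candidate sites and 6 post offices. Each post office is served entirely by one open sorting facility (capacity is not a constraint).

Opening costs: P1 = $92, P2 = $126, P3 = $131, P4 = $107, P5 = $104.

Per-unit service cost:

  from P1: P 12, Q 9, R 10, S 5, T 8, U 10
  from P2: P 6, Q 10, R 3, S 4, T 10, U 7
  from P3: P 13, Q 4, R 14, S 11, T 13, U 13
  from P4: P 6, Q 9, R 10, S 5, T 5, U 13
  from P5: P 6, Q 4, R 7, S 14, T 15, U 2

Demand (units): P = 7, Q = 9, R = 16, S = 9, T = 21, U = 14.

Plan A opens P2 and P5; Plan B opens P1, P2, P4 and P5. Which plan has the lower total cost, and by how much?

Plan A is cheaper by 94.

Plan A: {P2, P5}: P→P2 6·7=42, Q→P5 4·9=36, R→P2 3·16=48, S→P2 4·9=36, T→P2 10·21=210, U→P5 2·14=28. Service 400; fixed 230; total 630.
Plan B: {P1, P2, P4, P5}: P→P2 6·7=42, Q→P5 4·9=36, R→P2 3·16=48, S→P2 4·9=36, T→P4 5·21=105, U→P5 2·14=28. Service 295; fixed 429; total 724.
Difference: |630 − 724| = 94.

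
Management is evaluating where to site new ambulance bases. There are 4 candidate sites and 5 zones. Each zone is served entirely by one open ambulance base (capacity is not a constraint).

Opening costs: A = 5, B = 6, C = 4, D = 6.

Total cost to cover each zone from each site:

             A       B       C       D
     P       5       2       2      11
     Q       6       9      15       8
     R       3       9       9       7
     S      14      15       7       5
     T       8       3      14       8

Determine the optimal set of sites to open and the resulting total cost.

Open A and C; minimum total cost 35.

For any fixed open set, each zone goes to its cheapest open site; total = fixed + service.
{A, C}: P→C 2, Q→A 6, R→A 3, S→C 7, T→A 8. Service 26; fixed 9; total 35.
{A, B, C}: service 21 + fixed 15 = 36
{A, B, D}: P→B 2, Q→A 6, R→A 3, S→D 5, T→B 3. Service 19; fixed 17; total 36.
{A, B, C, D}: P→B 2, Q→A 6, R→A 3, S→D 5, T→B 3. Service 19; fixed 21; total 40.
No other subset beats 35.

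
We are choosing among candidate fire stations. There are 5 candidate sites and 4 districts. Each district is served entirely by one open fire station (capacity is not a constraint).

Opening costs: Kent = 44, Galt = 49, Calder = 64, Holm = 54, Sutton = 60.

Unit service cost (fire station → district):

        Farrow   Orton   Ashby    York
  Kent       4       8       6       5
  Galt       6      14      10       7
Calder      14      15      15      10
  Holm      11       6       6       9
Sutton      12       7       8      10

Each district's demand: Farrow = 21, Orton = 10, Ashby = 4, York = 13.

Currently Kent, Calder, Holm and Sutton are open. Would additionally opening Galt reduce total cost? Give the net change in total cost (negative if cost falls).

Current service cost with {Kent, Calder, Holm, Sutton}: 233.
Adding Galt: each district re-picks its cheapest; new service cost 233, saving 0.
Extra fixed cost: 49. Net change = 49 − 0 = 49.
(Totals: 455 → 504.)

No — net change +49 (cost rises by 49).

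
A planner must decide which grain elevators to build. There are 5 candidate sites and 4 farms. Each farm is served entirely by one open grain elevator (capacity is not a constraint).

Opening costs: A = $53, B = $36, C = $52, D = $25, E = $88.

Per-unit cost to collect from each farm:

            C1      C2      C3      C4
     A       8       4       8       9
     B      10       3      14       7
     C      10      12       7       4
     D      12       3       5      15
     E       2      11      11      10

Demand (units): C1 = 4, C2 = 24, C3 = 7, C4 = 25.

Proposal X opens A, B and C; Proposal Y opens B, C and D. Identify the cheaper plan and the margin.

Proposal Y is cheaper by 34.

Proposal X: {A, B, C}: C1→A 8·4=32, C2→B 3·24=72, C3→C 7·7=49, C4→C 4·25=100. Service 253; fixed 141; total 394.
Proposal Y: {B, C, D}: C1→B 10·4=40, C2→B 3·24=72, C3→D 5·7=35, C4→C 4·25=100. Service 247; fixed 113; total 360.
Difference: |394 − 360| = 34.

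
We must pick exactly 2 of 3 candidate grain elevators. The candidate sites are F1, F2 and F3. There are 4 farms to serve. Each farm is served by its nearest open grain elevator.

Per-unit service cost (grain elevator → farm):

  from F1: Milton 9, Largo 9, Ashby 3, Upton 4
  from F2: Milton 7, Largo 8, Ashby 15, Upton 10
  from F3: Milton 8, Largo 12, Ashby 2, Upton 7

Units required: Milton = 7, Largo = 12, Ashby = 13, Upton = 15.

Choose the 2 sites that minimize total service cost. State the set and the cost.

Choose F1 and F2; total service cost 244.

With exactly 2 open, each farm uses its cheapest among the chosen.
{F1, F2}: Milton→F2 7·7=49, Largo→F2 8·12=96, Ashby→F1 3·13=39, Upton→F1 4·15=60. Service cost 244.
{F1, F3}: service cost 250
{F2, F3}: service cost 276
Among all 3 size-2 choices, {F1, F2} is lowest.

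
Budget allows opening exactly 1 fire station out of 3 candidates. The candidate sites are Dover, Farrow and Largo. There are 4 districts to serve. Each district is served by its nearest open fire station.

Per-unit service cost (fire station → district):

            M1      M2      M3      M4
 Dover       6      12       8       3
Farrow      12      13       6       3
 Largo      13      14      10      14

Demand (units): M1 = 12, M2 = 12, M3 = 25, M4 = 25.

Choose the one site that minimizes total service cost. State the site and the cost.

Choose Dover only; total service cost 491.

With exactly 1 open, each district uses its cheapest among the chosen.
{Dover}: M1→Dover 6·12=72, M2→Dover 12·12=144, M3→Dover 8·25=200, M4→Dover 3·25=75. Service cost 491.
{Farrow}: service cost 525
{Largo}: service cost 924
Among all 3 size-1 choices, {Dover} is lowest.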